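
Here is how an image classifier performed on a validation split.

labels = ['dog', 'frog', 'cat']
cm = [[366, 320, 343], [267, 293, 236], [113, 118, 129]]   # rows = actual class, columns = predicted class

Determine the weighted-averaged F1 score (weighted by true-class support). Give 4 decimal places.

Per-class F1 score (2·TP/(2·TP+FP+FN)):
  dog: TP=366, FP=267+113=380, FN=320+343=663 → 732/1775 = 0.41239
  frog: TP=293, FP=320+118=438, FN=267+236=503 → 586/1527 = 0.38376
  cat: TP=129, FP=343+236=579, FN=113+118=231 → 258/1068 = 0.24157
Weighted-F1 score = Σ (supportᵢ/N)·F1 scoreᵢ with N=2185: (1029/2185)·0.41239 + (796/2185)·0.38376 + (360/2185)·0.24157 = 0.3738

0.3738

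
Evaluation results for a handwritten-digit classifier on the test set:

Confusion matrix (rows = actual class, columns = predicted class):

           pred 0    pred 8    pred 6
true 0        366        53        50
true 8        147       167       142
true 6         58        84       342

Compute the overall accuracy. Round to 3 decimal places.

Accuracy = trace / total = (366+167+342=875) / 1409 = 875/1409 = 0.621

0.621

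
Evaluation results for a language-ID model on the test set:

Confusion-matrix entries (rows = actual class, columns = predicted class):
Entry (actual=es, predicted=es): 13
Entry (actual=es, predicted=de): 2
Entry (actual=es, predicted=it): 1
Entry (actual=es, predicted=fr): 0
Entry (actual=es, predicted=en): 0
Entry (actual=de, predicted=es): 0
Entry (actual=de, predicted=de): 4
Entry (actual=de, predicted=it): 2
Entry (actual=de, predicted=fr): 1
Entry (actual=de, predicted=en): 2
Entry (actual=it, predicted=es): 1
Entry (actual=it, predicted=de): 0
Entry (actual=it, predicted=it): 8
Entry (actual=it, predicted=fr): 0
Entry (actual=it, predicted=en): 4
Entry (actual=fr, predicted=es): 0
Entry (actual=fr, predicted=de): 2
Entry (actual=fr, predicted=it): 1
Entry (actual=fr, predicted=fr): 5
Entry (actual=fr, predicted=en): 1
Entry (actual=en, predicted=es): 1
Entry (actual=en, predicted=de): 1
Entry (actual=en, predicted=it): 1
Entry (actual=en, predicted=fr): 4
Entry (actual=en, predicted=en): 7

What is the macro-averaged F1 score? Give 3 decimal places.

0.585

Per-class F1 score (2·TP/(2·TP+FP+FN)):
  es: TP=13, FP=0+1+0+1=2, FN=2+1+0+0=3 → 26/31 = 0.8387
  de: TP=4, FP=2+0+2+1=5, FN=0+2+1+2=5 → 8/18 = 0.4444
  it: TP=8, FP=1+2+1+1=5, FN=1+0+0+4=5 → 16/26 = 0.6154
  fr: TP=5, FP=0+1+0+4=5, FN=0+2+1+1=4 → 10/19 = 0.5263
  en: TP=7, FP=0+2+4+1=7, FN=1+1+1+4=7 → 14/28 = 0.5000
Macro-F1 score = mean = (0.8387 + 0.4444 + 0.6154 + 0.5263 + 0.5000) / 5 = 0.585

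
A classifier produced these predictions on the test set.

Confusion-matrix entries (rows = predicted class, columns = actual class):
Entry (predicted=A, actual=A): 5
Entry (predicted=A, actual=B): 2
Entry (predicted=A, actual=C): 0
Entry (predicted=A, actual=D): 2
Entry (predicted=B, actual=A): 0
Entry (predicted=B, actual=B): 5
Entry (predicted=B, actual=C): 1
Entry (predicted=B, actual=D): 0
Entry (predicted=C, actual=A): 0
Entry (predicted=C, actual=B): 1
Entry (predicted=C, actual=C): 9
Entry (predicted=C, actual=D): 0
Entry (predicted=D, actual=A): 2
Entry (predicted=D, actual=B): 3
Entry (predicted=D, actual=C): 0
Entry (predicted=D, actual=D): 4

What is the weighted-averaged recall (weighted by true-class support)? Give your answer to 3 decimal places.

Per-class recall (TP/(TP+FN)):
  A: TP=5, FN=0+0+2=2 → 5/7 = 0.7143
  B: TP=5, FN=2+1+3=6 → 5/11 = 0.4545
  C: TP=9, FN=0+1+0=1 → 9/10 = 0.9000
  D: TP=4, FN=2+0+0=2 → 4/6 = 0.6667
Weighted-recall = Σ (supportᵢ/N)·recallᵢ with N=34: (7/34)·0.7143 + (11/34)·0.4545 + (10/34)·0.9000 + (6/34)·0.6667 = 0.676

0.676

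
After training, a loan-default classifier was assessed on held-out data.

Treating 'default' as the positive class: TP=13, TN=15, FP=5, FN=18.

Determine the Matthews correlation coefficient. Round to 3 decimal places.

0.173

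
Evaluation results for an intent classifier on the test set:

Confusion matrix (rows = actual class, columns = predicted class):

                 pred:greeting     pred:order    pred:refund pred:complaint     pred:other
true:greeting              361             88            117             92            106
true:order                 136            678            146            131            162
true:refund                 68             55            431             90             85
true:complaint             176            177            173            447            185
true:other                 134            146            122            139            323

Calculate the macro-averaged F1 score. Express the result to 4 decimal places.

Per-class F1 score (2·TP/(2·TP+FP+FN)):
  greeting: TP=361, FP=136+68+176+134=514, FN=88+117+92+106=403 → 722/1639 = 0.44051
  order: TP=678, FP=88+55+177+146=466, FN=136+146+131+162=575 → 1356/2397 = 0.56571
  refund: TP=431, FP=117+146+173+122=558, FN=68+55+90+85=298 → 862/1718 = 0.50175
  complaint: TP=447, FP=92+131+90+139=452, FN=176+177+173+185=711 → 894/2057 = 0.43461
  other: TP=323, FP=106+162+85+185=538, FN=134+146+122+139=541 → 646/1725 = 0.37449
Macro-F1 score = mean = (0.44051 + 0.56571 + 0.50175 + 0.43461 + 0.37449) / 5 = 0.4634

0.4634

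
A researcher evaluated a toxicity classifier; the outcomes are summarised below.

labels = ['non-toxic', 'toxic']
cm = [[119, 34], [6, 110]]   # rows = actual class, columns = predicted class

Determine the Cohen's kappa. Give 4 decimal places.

0.7055

Observed agreement pₒ = trace/N = 229/269 = 0.85130
Expected agreement pₑ = Σ (rowᵢ·colᵢ)/N² = (153·125 + 116·144)/269² = 0.49514
κ = (pₒ − pₑ)/(1 − pₑ) = (0.85130 − 0.49514)/(1 − 0.49514) = 0.7055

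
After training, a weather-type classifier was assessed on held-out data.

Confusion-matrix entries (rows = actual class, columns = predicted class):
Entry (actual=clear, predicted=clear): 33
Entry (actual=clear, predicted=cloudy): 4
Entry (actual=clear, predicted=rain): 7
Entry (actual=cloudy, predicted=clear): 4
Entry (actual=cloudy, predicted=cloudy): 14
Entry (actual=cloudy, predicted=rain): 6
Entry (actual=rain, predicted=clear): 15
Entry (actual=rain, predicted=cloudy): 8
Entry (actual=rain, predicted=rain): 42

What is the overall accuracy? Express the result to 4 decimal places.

0.6692

Accuracy = trace / total = (33+14+42=89) / 133 = 89/133 = 0.6692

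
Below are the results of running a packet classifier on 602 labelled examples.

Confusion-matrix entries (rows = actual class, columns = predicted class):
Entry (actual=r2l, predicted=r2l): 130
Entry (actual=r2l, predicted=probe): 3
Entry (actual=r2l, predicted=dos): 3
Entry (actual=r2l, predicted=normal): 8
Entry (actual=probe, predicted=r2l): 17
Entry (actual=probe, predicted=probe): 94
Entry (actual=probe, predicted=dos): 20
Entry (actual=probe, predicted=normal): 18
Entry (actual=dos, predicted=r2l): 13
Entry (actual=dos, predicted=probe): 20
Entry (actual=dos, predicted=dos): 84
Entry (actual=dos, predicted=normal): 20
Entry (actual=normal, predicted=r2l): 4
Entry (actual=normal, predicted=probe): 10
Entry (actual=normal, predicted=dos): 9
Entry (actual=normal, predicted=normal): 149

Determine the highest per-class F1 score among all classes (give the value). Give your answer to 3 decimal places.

Per-class F1 score (2·TP/(2·TP+FP+FN)):
  r2l: TP=130, FP=17+13+4=34, FN=3+3+8=14 → 260/308 = 0.8442
  probe: TP=94, FP=3+20+10=33, FN=17+20+18=55 → 188/276 = 0.6812
  dos: TP=84, FP=3+20+9=32, FN=13+20+20=53 → 168/253 = 0.6640
  normal: TP=149, FP=8+18+20=46, FN=4+10+9=23 → 298/367 = 0.8120
Highest is class 'r2l' with F1 score = 0.844.

0.844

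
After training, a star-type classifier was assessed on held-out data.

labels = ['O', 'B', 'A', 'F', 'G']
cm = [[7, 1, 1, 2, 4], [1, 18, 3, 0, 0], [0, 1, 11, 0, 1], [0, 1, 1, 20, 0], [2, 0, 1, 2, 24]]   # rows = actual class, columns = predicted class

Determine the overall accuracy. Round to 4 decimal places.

Accuracy = trace / total = (7+18+11+20+24=80) / 101 = 80/101 = 0.7921

0.7921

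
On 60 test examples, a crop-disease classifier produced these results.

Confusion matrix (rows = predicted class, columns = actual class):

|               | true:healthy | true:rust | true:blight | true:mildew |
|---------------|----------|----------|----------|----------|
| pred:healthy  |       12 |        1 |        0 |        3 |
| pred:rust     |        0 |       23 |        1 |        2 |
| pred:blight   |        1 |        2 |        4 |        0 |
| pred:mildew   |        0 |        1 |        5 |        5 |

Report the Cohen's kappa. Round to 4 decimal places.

0.6175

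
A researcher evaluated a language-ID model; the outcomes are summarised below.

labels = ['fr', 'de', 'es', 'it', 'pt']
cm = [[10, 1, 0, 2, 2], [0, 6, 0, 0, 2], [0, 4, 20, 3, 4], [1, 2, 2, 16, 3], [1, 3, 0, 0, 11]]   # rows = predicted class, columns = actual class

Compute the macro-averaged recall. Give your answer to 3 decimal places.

0.676

Per-class recall (TP/(TP+FN)):
  fr: TP=10, FN=0+0+1+1=2 → 10/12 = 0.8333
  de: TP=6, FN=1+4+2+3=10 → 6/16 = 0.3750
  es: TP=20, FN=0+0+2+0=2 → 20/22 = 0.9091
  it: TP=16, FN=2+0+3+0=5 → 16/21 = 0.7619
  pt: TP=11, FN=2+2+4+3=11 → 11/22 = 0.5000
Macro-recall = mean = (0.8333 + 0.3750 + 0.9091 + 0.7619 + 0.5000) / 5 = 0.676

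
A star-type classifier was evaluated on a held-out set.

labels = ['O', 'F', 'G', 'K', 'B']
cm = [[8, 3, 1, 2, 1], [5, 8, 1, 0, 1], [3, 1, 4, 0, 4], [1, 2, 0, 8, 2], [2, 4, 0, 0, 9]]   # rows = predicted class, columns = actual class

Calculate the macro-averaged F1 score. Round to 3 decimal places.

Per-class F1 score (2·TP/(2·TP+FP+FN)):
  O: TP=8, FP=3+1+2+1=7, FN=5+3+1+2=11 → 16/34 = 0.4706
  F: TP=8, FP=5+1+0+1=7, FN=3+1+2+4=10 → 16/33 = 0.4848
  G: TP=4, FP=3+1+0+4=8, FN=1+1+0+0=2 → 8/18 = 0.4444
  K: TP=8, FP=1+2+0+2=5, FN=2+0+0+0=2 → 16/23 = 0.6957
  B: TP=9, FP=2+4+0+0=6, FN=1+1+4+2=8 → 18/32 = 0.5625
Macro-F1 score = mean = (0.4706 + 0.4848 + 0.4444 + 0.6957 + 0.5625) / 5 = 0.532

0.532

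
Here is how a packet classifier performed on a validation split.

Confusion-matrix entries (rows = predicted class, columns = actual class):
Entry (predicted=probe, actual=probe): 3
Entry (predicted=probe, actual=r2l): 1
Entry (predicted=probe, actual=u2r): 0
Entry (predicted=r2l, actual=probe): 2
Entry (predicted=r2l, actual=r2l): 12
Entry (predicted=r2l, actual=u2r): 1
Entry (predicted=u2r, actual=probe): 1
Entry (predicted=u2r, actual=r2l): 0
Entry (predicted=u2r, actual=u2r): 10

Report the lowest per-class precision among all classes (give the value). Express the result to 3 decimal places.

0.750

Per-class precision (TP/(TP+FP)):
  probe: TP=3, FP=1+0=1 → 3/4 = 0.7500
  r2l: TP=12, FP=2+1=3 → 12/15 = 0.8000
  u2r: TP=10, FP=1+0=1 → 10/11 = 0.9091
Lowest is class 'probe' with precision = 0.750.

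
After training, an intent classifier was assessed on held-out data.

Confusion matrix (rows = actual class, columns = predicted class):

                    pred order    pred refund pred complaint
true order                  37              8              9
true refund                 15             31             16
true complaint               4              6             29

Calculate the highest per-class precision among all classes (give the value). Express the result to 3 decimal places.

Per-class precision (TP/(TP+FP)):
  order: TP=37, FP=15+4=19 → 37/56 = 0.6607
  refund: TP=31, FP=8+6=14 → 31/45 = 0.6889
  complaint: TP=29, FP=9+16=25 → 29/54 = 0.5370
Highest is class 'refund' with precision = 0.689.

0.689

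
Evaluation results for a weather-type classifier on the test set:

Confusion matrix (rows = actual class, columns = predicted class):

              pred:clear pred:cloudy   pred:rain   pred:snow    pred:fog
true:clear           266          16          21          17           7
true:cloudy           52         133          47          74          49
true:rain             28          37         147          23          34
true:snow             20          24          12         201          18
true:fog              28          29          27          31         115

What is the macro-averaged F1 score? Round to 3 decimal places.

0.581

Per-class F1 score (2·TP/(2·TP+FP+FN)):
  clear: TP=266, FP=52+28+20+28=128, FN=16+21+17+7=61 → 532/721 = 0.7379
  cloudy: TP=133, FP=16+37+24+29=106, FN=52+47+74+49=222 → 266/594 = 0.4478
  rain: TP=147, FP=21+47+12+27=107, FN=28+37+23+34=122 → 294/523 = 0.5621
  snow: TP=201, FP=17+74+23+31=145, FN=20+24+12+18=74 → 402/621 = 0.6473
  fog: TP=115, FP=7+49+34+18=108, FN=28+29+27+31=115 → 230/453 = 0.5077
Macro-F1 score = mean = (0.7379 + 0.4478 + 0.5621 + 0.6473 + 0.5077) / 5 = 0.581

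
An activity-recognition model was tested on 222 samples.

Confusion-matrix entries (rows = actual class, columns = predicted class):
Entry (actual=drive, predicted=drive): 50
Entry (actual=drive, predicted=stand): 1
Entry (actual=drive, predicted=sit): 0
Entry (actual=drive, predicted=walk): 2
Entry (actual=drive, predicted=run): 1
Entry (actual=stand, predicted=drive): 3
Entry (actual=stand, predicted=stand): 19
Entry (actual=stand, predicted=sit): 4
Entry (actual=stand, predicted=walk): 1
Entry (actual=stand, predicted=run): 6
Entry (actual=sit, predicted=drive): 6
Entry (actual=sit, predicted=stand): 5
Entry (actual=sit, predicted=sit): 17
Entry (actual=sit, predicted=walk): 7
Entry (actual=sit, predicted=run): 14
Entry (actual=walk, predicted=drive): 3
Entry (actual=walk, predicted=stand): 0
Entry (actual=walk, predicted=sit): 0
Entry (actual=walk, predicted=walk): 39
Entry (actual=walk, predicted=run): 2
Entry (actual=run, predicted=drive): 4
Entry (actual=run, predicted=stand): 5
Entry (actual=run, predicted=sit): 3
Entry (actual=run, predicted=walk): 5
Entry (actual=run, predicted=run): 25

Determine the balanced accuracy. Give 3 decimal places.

Balanced accuracy = mean of per-class recall.
  drive: recall = 50/54 = 0.9259
  stand: recall = 19/33 = 0.5758
  sit: recall = 17/49 = 0.3469
  walk: recall = 39/44 = 0.8864
  run: recall = 25/42 = 0.5952
Mean = (0.9259 + 0.5758 + 0.3469 + 0.8864 + 0.5952) / 5 = 0.666

0.666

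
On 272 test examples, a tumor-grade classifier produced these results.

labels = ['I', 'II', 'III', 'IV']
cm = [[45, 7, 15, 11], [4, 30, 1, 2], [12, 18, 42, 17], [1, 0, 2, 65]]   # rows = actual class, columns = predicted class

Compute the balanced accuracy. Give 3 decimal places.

0.704

Balanced accuracy = mean of per-class recall.
  I: recall = 45/78 = 0.5769
  II: recall = 30/37 = 0.8108
  III: recall = 42/89 = 0.4719
  IV: recall = 65/68 = 0.9559
Mean = (0.5769 + 0.8108 + 0.4719 + 0.9559) / 4 = 0.704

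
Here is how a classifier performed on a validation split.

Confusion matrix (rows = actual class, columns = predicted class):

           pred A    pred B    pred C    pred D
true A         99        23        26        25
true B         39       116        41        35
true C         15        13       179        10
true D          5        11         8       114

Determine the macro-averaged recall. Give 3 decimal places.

0.681

Per-class recall (TP/(TP+FN)):
  A: TP=99, FN=23+26+25=74 → 99/173 = 0.5723
  B: TP=116, FN=39+41+35=115 → 116/231 = 0.5022
  C: TP=179, FN=15+13+10=38 → 179/217 = 0.8249
  D: TP=114, FN=5+11+8=24 → 114/138 = 0.8261
Macro-recall = mean = (0.5723 + 0.5022 + 0.8249 + 0.8261) / 4 = 0.681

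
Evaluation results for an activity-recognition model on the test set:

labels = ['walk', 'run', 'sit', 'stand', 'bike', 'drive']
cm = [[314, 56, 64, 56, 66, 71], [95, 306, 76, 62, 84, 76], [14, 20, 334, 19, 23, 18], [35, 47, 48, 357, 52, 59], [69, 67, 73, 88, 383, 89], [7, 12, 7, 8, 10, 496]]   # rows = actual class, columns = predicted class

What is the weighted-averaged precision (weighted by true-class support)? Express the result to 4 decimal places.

0.6000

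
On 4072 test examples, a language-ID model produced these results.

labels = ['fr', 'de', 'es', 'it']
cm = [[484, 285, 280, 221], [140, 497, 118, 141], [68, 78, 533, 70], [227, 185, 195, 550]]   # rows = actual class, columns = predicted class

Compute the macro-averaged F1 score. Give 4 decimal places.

Per-class F1 score (2·TP/(2·TP+FP+FN)):
  fr: TP=484, FP=140+68+227=435, FN=285+280+221=786 → 968/2189 = 0.44221
  de: TP=497, FP=285+78+185=548, FN=140+118+141=399 → 994/1941 = 0.51211
  es: TP=533, FP=280+118+195=593, FN=68+78+70=216 → 1066/1875 = 0.56853
  it: TP=550, FP=221+141+70=432, FN=227+185+195=607 → 1100/2139 = 0.51426
Macro-F1 score = mean = (0.44221 + 0.51211 + 0.56853 + 0.51426) / 4 = 0.5093

0.5093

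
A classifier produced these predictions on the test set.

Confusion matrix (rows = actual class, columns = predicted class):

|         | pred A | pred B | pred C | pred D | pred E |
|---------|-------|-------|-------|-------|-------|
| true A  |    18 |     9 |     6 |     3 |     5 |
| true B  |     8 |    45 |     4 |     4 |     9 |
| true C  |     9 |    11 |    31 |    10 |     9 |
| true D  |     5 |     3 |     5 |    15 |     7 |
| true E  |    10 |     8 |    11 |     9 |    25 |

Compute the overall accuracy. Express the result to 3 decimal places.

Accuracy = trace / total = (18+45+31+15+25=134) / 279 = 134/279 = 0.480

0.480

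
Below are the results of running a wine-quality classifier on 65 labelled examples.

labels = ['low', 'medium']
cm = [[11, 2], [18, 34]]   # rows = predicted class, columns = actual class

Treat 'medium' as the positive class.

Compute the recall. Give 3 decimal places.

Recall = TP/(TP+FN) = 34/(34+2) = 34/36 = 0.944

0.944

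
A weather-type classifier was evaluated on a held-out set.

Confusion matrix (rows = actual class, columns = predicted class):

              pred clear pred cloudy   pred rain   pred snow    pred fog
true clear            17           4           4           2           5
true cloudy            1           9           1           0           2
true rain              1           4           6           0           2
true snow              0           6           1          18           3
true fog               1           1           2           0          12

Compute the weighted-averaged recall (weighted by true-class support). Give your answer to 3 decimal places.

0.608

Per-class recall (TP/(TP+FN)):
  clear: TP=17, FN=4+4+2+5=15 → 17/32 = 0.5313
  cloudy: TP=9, FN=1+1+0+2=4 → 9/13 = 0.6923
  rain: TP=6, FN=1+4+0+2=7 → 6/13 = 0.4615
  snow: TP=18, FN=0+6+1+3=10 → 18/28 = 0.6429
  fog: TP=12, FN=1+1+2+0=4 → 12/16 = 0.7500
Weighted-recall = Σ (supportᵢ/N)·recallᵢ with N=102: (32/102)·0.5313 + (13/102)·0.6923 + (13/102)·0.4615 + (28/102)·0.6429 + (16/102)·0.7500 = 0.608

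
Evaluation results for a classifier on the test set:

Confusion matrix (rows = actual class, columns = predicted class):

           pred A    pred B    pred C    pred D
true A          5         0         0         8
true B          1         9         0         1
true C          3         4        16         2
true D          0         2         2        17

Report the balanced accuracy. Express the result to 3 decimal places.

0.663

Balanced accuracy = mean of per-class recall.
  A: recall = 5/13 = 0.3846
  B: recall = 9/11 = 0.8182
  C: recall = 16/25 = 0.6400
  D: recall = 17/21 = 0.8095
Mean = (0.3846 + 0.8182 + 0.6400 + 0.8095) / 4 = 0.663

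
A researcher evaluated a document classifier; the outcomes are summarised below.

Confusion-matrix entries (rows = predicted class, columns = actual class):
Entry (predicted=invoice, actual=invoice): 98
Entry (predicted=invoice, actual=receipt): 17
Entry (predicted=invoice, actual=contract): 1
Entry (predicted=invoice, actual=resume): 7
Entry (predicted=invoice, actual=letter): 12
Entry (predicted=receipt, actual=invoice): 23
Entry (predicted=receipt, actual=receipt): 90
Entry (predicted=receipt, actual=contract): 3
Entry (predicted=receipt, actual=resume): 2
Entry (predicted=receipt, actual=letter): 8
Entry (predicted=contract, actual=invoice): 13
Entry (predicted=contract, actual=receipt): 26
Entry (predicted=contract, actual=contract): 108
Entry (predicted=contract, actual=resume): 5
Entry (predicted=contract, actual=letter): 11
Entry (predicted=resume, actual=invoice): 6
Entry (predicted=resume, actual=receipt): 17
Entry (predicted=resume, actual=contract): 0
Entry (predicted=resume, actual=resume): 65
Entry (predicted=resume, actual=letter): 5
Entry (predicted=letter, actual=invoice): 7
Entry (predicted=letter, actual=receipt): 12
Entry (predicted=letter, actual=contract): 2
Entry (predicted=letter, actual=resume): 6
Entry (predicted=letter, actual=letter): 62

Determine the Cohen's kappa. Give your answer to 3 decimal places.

Observed agreement pₒ = trace/N = 423/606 = 0.6980
Expected agreement pₑ = Σ (rowᵢ·colᵢ)/N² = (147·135 + 162·126 + 114·163 + 85·93 + 98·89)/606² = 0.2055
κ = (pₒ − pₑ)/(1 − pₑ) = (0.6980 − 0.2055)/(1 − 0.2055) = 0.620

0.620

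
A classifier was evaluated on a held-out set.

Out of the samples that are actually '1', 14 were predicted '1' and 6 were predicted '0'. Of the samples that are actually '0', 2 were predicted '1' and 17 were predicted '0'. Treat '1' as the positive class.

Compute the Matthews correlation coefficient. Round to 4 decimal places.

MCC = (TP·TN − FP·FN) / √((TP+FP)(TP+FN)(TN+FP)(TN+FN))
Numerator = 14·17 − 2·6 = 226
Denominator = √(16·20·19·23) = √139840 = 373.9519
MCC = 226 / 373.9519 = 0.6044

0.6044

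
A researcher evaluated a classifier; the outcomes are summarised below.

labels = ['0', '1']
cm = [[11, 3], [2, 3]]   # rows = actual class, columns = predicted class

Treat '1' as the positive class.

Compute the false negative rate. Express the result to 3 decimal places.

FNR = FN/(FN+TP) = 2/(2+3) = 0.400

0.400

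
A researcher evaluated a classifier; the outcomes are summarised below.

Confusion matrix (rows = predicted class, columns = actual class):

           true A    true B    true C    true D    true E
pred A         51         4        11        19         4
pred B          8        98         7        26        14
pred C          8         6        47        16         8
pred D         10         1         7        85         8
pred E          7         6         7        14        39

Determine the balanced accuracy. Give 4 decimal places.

0.6240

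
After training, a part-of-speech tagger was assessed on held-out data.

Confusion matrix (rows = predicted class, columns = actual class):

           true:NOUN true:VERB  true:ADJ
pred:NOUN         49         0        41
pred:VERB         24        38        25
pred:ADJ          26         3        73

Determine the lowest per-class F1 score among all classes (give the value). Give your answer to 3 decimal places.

0.519

Per-class F1 score (2·TP/(2·TP+FP+FN)):
  NOUN: TP=49, FP=0+41=41, FN=24+26=50 → 98/189 = 0.5185
  VERB: TP=38, FP=24+25=49, FN=0+3=3 → 76/128 = 0.5938
  ADJ: TP=73, FP=26+3=29, FN=41+25=66 → 146/241 = 0.6058
Lowest is class 'NOUN' with F1 score = 0.519.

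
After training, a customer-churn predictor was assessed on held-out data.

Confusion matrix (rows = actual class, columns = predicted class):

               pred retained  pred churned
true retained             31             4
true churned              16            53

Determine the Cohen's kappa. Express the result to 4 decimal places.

Observed agreement pₒ = trace/N = 84/104 = 0.80769
Expected agreement pₑ = Σ (rowᵢ·colᵢ)/N² = (35·47 + 69·57)/104² = 0.51572
κ = (pₒ − pₑ)/(1 − pₑ) = (0.80769 − 0.51572)/(1 − 0.51572) = 0.6029

0.6029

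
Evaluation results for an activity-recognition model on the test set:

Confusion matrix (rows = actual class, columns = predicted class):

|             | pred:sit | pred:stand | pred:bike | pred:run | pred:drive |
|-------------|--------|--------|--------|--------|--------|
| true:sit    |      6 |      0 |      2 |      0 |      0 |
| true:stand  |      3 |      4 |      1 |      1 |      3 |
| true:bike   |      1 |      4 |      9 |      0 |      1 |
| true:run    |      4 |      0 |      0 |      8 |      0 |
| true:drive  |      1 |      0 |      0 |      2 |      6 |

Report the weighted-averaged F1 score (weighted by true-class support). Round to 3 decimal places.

0.589

Per-class F1 score (2·TP/(2·TP+FP+FN)):
  sit: TP=6, FP=3+1+4+1=9, FN=0+2+0+0=2 → 12/23 = 0.5217
  stand: TP=4, FP=0+4+0+0=4, FN=3+1+1+3=8 → 8/20 = 0.4000
  bike: TP=9, FP=2+1+0+0=3, FN=1+4+0+1=6 → 18/27 = 0.6667
  run: TP=8, FP=0+1+0+2=3, FN=4+0+0+0=4 → 16/23 = 0.6957
  drive: TP=6, FP=0+3+1+0=4, FN=1+0+0+2=3 → 12/19 = 0.6316
Weighted-F1 score = Σ (supportᵢ/N)·F1 scoreᵢ with N=56: (8/56)·0.5217 + (12/56)·0.4000 + (15/56)·0.6667 + (12/56)·0.6957 + (9/56)·0.6316 = 0.589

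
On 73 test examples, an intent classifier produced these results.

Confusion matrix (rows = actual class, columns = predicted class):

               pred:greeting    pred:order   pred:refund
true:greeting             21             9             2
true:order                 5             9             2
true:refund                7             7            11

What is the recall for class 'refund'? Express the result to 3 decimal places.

One-vs-rest for 'refund': TP = diagonal; FP = other classes predicted 'refund'; FN = 'refund' predicted as other.
recall = TP/(TP+FN).
refund: TP=11, FN=7+7=14 → 11/25 = 0.4400

0.440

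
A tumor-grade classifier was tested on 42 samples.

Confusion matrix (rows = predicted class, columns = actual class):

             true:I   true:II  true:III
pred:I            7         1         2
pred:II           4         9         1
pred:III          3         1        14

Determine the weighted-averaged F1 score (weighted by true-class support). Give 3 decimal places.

Per-class F1 score (2·TP/(2·TP+FP+FN)):
  I: TP=7, FP=1+2=3, FN=4+3=7 → 14/24 = 0.5833
  II: TP=9, FP=4+1=5, FN=1+1=2 → 18/25 = 0.7200
  III: TP=14, FP=3+1=4, FN=2+1=3 → 28/35 = 0.8000
Weighted-F1 score = Σ (supportᵢ/N)·F1 scoreᵢ with N=42: (14/42)·0.5833 + (11/42)·0.7200 + (17/42)·0.8000 = 0.707

0.707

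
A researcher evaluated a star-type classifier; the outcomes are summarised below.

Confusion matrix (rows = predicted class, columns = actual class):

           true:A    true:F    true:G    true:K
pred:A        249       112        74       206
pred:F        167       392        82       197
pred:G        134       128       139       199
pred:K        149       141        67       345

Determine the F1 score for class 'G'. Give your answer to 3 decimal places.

0.289

F1 score = 2·TP/(2·TP+FP+FN).
G: TP=139, FP=134+128+199=461, FN=74+82+67=223 → 278/962 = 0.2890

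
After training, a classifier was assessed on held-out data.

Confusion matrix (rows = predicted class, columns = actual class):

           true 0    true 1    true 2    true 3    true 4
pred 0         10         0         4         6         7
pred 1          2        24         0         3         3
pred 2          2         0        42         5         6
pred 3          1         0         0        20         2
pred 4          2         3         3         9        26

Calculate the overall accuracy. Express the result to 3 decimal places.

Accuracy = trace / total = (10+24+42+20+26=122) / 180 = 122/180 = 0.678

0.678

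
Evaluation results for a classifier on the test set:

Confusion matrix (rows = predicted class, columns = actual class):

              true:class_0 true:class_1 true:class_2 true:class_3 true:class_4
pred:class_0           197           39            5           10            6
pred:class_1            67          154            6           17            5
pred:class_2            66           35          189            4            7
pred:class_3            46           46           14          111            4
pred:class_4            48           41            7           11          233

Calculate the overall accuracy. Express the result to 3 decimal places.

Accuracy = trace / total = (197+154+189+111+233=884) / 1368 = 884/1368 = 0.646

0.646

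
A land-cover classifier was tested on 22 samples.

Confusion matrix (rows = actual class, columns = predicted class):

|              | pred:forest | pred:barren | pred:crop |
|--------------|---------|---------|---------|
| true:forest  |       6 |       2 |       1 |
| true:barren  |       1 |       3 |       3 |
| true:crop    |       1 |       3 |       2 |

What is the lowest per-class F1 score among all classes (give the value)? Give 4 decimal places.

Per-class F1 score (2·TP/(2·TP+FP+FN)):
  forest: TP=6, FP=1+1=2, FN=2+1=3 → 12/17 = 0.70588
  barren: TP=3, FP=2+3=5, FN=1+3=4 → 6/15 = 0.40000
  crop: TP=2, FP=1+3=4, FN=1+3=4 → 4/12 = 0.33333
Lowest is class 'crop' with F1 score = 0.3333.

0.3333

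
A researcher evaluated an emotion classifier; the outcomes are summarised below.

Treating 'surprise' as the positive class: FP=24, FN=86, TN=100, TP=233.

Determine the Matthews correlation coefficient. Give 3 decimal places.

MCC = (TP·TN − FP·FN) / √((TP+FP)(TP+FN)(TN+FP)(TN+FN))
Numerator = 233·100 − 24·86 = 21236
Denominator = √(257·319·124·186) = √1890855912 = 43483.9730
MCC = 21236 / 43483.9730 = 0.488

0.488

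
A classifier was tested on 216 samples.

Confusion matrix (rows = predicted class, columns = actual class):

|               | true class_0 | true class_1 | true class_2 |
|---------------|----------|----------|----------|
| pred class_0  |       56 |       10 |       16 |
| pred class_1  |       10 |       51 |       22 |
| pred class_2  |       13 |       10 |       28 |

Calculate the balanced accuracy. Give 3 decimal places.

0.617

Balanced accuracy = mean of per-class recall.
  class_0: recall = 56/79 = 0.7089
  class_1: recall = 51/71 = 0.7183
  class_2: recall = 28/66 = 0.4242
Mean = (0.7089 + 0.7183 + 0.4242) / 3 = 0.617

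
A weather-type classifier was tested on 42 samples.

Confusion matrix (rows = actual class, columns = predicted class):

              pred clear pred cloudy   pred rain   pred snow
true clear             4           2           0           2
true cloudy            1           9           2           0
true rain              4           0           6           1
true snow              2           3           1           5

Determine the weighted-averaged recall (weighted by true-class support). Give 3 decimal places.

0.571

Per-class recall (TP/(TP+FN)):
  clear: TP=4, FN=2+0+2=4 → 4/8 = 0.5000
  cloudy: TP=9, FN=1+2+0=3 → 9/12 = 0.7500
  rain: TP=6, FN=4+0+1=5 → 6/11 = 0.5455
  snow: TP=5, FN=2+3+1=6 → 5/11 = 0.4545
Weighted-recall = Σ (supportᵢ/N)·recallᵢ with N=42: (8/42)·0.5000 + (12/42)·0.7500 + (11/42)·0.5455 + (11/42)·0.4545 = 0.571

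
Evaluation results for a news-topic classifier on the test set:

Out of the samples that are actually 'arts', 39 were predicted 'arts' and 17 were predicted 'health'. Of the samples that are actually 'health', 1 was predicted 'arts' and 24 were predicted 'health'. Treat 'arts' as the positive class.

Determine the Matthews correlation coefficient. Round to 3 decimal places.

MCC = (TP·TN − FP·FN) / √((TP+FP)(TP+FN)(TN+FP)(TN+FN))
Numerator = 39·24 − 1·17 = 919
Denominator = √(40·56·25·41) = √2296000 = 1515.2558
MCC = 919 / 1515.2558 = 0.606

0.606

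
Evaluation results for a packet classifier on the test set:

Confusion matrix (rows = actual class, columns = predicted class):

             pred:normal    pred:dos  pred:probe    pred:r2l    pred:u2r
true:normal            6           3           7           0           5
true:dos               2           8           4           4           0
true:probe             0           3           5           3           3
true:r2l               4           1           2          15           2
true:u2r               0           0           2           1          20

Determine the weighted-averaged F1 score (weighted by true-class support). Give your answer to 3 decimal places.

Per-class F1 score (2·TP/(2·TP+FP+FN)):
  normal: TP=6, FP=2+0+4+0=6, FN=3+7+0+5=15 → 12/33 = 0.3636
  dos: TP=8, FP=3+3+1+0=7, FN=2+4+4+0=10 → 16/33 = 0.4848
  probe: TP=5, FP=7+4+2+2=15, FN=0+3+3+3=9 → 10/34 = 0.2941
  r2l: TP=15, FP=0+4+3+1=8, FN=4+1+2+2=9 → 30/47 = 0.6383
  u2r: TP=20, FP=5+0+3+2=10, FN=0+0+2+1=3 → 40/53 = 0.7547
Weighted-F1 score = Σ (supportᵢ/N)·F1 scoreᵢ with N=100: (21/100)·0.3636 + (18/100)·0.4848 + (14/100)·0.2941 + (24/100)·0.6383 + (23/100)·0.7547 = 0.532

0.532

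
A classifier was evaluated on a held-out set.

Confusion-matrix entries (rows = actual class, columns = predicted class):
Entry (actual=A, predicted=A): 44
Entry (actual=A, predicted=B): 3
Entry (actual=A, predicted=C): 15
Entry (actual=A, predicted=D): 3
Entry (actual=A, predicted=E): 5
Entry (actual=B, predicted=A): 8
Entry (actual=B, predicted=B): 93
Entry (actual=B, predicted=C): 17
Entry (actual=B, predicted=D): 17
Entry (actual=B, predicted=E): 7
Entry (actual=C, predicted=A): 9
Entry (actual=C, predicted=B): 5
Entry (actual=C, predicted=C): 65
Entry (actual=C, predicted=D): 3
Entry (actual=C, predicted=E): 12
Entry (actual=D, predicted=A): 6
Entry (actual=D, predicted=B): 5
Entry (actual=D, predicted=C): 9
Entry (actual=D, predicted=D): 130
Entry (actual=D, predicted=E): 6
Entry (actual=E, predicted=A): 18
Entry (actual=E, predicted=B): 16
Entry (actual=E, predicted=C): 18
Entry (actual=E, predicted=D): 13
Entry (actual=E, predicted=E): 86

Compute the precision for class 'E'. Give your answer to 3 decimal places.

0.741

precision = TP/(TP+FP).
E: TP=86, FP=5+7+12+6=30 → 86/116 = 0.7414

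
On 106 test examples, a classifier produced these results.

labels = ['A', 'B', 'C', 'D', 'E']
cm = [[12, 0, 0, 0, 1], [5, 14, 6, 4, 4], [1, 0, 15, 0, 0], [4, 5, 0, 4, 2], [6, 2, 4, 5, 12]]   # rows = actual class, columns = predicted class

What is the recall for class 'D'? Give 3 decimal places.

0.267

recall = TP/(TP+FN).
D: TP=4, FN=4+5+0+2=11 → 4/15 = 0.2667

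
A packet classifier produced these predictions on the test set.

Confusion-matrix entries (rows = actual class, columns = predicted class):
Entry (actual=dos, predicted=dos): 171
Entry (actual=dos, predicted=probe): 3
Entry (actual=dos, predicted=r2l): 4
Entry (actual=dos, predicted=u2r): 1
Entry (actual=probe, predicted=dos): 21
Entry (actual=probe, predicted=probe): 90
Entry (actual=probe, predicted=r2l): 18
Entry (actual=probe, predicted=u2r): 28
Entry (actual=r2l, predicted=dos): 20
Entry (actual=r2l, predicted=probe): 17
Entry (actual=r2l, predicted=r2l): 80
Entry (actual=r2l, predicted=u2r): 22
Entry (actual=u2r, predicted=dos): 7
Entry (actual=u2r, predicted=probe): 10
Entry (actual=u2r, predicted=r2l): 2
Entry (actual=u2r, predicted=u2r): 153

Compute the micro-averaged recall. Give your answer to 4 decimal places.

0.7635

Micro-averaging pools counts across classes: ΣTP=494, ΣFP=153, ΣFN=153.
Micro-recall = TP/(TP+FN) on pooled counts = 0.7635 (equals overall accuracy in single-label multiclass).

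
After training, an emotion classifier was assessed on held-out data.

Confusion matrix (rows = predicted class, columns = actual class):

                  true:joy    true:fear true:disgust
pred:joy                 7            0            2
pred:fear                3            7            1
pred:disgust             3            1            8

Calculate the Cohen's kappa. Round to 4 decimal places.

0.5342

Observed agreement pₒ = trace/N = 22/32 = 0.68750
Expected agreement pₑ = Σ (rowᵢ·colᵢ)/N² = (13·9 + 8·11 + 11·12)/32² = 0.32910
κ = (pₒ − pₑ)/(1 − pₑ) = (0.68750 − 0.32910)/(1 − 0.32910) = 0.5342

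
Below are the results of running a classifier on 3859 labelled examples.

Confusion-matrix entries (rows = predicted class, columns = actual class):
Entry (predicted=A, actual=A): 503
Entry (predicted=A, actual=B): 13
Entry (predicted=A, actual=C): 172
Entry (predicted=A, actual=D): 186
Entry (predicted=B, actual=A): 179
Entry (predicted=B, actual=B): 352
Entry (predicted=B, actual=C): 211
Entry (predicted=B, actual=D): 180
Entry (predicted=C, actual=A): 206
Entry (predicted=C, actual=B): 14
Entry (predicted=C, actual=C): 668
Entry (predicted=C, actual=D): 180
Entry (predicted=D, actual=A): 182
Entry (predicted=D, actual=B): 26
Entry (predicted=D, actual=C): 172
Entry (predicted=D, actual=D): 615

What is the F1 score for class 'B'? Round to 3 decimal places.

0.531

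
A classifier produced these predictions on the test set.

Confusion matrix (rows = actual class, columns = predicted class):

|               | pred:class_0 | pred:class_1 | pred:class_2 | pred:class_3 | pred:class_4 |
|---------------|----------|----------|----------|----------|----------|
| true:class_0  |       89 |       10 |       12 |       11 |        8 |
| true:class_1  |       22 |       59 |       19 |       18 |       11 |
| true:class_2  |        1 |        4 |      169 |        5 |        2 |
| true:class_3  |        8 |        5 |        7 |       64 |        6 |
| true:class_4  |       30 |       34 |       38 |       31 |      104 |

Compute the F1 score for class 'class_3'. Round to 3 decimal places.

One-vs-rest for 'class_3': TP = diagonal; FP = other classes predicted 'class_3'; FN = 'class_3' predicted as other.
F1 score = 2·TP/(2·TP+FP+FN).
class_3: TP=64, FP=11+18+5+31=65, FN=8+5+7+6=26 → 128/219 = 0.5845

0.584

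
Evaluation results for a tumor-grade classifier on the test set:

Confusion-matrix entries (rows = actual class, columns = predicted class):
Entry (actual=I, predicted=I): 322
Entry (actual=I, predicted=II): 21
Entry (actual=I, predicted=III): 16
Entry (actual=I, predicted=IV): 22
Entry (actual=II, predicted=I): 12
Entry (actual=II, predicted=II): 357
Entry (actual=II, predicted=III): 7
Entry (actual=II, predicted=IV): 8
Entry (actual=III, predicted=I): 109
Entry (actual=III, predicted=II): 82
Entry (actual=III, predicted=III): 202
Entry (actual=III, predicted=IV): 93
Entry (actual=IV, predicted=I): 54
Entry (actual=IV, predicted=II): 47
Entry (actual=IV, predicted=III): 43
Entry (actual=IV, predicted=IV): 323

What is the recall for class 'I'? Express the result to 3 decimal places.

Treat 'I' as positive and all other classes as negative.
recall = TP/(TP+FN).
I: TP=322, FN=21+16+22=59 → 322/381 = 0.8451

0.845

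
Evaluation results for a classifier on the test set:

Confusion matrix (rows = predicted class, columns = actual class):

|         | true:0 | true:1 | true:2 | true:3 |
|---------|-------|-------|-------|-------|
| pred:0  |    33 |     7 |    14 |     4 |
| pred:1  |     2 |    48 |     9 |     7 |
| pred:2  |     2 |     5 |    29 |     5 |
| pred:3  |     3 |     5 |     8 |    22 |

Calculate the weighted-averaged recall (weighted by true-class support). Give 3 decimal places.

Per-class recall (TP/(TP+FN)):
  0: TP=33, FN=2+2+3=7 → 33/40 = 0.8250
  1: TP=48, FN=7+5+5=17 → 48/65 = 0.7385
  2: TP=29, FN=14+9+8=31 → 29/60 = 0.4833
  3: TP=22, FN=4+7+5=16 → 22/38 = 0.5789
Weighted-recall = Σ (supportᵢ/N)·recallᵢ with N=203: (40/203)·0.8250 + (65/203)·0.7385 + (60/203)·0.4833 + (38/203)·0.5789 = 0.650

0.650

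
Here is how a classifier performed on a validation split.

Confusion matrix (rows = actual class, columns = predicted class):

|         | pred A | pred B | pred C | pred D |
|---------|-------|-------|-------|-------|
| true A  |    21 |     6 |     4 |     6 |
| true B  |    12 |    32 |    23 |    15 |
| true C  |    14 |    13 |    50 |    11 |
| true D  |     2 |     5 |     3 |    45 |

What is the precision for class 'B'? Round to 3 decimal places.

Treat 'B' as positive and all other classes as negative.
precision = TP/(TP+FP).
B: TP=32, FP=6+13+5=24 → 32/56 = 0.5714

0.571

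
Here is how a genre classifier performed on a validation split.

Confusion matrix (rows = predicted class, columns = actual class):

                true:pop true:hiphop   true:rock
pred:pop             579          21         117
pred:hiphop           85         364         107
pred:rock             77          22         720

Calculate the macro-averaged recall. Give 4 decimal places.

0.8128

Per-class recall (TP/(TP+FN)):
  pop: TP=579, FN=85+77=162 → 579/741 = 0.78138
  hiphop: TP=364, FN=21+22=43 → 364/407 = 0.89435
  rock: TP=720, FN=117+107=224 → 720/944 = 0.76271
Macro-recall = mean = (0.78138 + 0.89435 + 0.76271) / 3 = 0.8128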